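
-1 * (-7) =7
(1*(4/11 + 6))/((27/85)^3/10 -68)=-429887500/4593438487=-0.09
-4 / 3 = -1.33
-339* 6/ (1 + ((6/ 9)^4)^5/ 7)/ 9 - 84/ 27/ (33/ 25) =-1655365575515554/ 7249336196751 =-228.35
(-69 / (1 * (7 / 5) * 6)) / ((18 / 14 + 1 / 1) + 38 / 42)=-345 / 134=-2.57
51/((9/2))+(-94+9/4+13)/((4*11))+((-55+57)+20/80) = 6227/528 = 11.79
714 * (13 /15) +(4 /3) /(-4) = 9277 /15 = 618.47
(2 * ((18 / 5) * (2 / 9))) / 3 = 8 / 15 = 0.53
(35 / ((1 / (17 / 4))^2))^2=102313225 / 256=399661.04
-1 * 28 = -28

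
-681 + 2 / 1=-679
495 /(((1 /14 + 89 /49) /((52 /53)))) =504504 /1961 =257.27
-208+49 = -159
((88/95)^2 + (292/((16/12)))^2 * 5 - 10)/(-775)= -2164157619/6994375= -309.41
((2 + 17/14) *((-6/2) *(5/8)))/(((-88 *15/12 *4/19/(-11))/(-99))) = 253935/896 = 283.41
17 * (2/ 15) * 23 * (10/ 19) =1564/ 57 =27.44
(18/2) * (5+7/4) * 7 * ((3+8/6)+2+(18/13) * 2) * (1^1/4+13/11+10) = 44251.03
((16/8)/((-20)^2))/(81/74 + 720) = 37/5336100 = 0.00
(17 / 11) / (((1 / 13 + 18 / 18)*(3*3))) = 221 / 1386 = 0.16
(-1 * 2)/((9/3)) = -0.67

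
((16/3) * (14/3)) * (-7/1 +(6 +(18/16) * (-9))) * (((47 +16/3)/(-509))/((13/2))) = 782488/178659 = 4.38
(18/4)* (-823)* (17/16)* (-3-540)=68374017/32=2136688.03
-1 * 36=-36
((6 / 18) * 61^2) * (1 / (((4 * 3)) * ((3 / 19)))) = 654.62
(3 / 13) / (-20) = -3 / 260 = -0.01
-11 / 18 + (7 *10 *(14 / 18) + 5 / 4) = 661 / 12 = 55.08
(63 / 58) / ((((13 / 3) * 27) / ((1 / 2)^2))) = 7 / 3016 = 0.00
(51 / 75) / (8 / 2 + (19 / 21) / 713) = 254541 / 1497775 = 0.17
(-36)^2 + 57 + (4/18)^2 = 109597/81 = 1353.05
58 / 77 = 0.75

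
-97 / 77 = -1.26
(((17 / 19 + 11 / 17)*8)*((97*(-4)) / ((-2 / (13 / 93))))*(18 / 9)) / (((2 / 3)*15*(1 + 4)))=3349216 / 250325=13.38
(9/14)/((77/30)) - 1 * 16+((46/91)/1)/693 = -141881/9009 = -15.75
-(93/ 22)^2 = -8649/ 484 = -17.87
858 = 858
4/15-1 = -11/15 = -0.73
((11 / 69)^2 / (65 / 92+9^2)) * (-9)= -484 / 172891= -0.00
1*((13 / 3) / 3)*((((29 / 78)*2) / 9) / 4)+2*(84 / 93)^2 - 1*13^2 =-156309583 / 934092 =-167.34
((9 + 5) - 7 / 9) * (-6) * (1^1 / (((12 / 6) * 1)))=-119 / 3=-39.67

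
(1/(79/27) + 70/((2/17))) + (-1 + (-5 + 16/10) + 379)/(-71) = 16548393/28045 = 590.07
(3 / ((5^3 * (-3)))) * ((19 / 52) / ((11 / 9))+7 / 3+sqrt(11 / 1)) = -sqrt(11) / 125 - 4517 / 214500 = -0.05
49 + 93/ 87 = 1452/ 29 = 50.07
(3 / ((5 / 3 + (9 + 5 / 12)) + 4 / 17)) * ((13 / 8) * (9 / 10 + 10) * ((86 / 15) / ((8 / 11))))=34182291 / 923600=37.01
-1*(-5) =5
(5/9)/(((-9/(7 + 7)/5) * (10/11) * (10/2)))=-0.95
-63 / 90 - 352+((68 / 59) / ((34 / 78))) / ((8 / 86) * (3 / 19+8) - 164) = -578212953 / 1639315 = -352.72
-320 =-320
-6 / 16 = -3 / 8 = -0.38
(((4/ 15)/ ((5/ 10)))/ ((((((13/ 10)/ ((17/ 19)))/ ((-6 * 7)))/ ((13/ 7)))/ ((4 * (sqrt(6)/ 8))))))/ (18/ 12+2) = -544 * sqrt(6)/ 133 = -10.02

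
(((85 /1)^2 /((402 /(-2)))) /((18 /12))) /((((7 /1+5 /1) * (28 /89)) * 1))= -643025 /101304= -6.35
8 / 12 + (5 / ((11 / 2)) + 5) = 217 / 33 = 6.58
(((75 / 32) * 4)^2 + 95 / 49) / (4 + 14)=4.99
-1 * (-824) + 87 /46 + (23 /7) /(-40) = 5318211 /6440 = 825.81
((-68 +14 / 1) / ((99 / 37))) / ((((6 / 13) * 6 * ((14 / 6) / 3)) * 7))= -1.34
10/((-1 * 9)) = -10/9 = -1.11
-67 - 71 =-138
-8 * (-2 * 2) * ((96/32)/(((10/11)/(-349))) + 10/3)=-551216/15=-36747.73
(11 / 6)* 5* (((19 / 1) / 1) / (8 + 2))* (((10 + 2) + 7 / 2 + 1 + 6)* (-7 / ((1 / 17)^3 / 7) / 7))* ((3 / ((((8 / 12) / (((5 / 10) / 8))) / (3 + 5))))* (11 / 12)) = -3557920905 / 128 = -27796257.07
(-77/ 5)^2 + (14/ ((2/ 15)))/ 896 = 759287/ 3200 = 237.28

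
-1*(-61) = 61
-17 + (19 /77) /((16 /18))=-10301 /616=-16.72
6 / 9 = 2 / 3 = 0.67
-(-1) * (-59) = -59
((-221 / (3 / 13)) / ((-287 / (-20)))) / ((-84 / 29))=416585 / 18081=23.04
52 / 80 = 0.65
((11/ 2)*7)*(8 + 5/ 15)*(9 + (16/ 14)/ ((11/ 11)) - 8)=1375/ 2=687.50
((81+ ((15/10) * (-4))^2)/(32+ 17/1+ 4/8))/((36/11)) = 13/18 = 0.72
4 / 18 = 0.22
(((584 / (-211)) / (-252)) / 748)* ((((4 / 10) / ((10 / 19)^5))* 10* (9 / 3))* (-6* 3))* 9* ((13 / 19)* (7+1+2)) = -3339214983 / 690497500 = -4.84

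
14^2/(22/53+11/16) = 166208/935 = 177.76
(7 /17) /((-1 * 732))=-7 /12444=-0.00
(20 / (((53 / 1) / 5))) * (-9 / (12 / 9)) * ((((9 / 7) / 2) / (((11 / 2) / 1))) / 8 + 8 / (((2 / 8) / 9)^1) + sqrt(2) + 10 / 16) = -60008175 / 16324-675 * sqrt(2) / 53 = -3694.08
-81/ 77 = -1.05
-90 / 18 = -5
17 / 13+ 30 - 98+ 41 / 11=-9004 / 143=-62.97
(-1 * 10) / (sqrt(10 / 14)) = -11.83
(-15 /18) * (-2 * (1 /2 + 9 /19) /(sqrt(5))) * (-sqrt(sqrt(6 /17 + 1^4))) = -37 * 17^(3 /4) * 23^(1 /4) * sqrt(5) /1938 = -0.78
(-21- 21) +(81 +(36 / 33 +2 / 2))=41.09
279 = 279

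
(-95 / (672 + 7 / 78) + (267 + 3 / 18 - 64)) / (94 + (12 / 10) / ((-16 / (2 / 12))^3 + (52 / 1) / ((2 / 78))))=23487086004715 / 10874437191471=2.16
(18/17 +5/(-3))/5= -31/255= -0.12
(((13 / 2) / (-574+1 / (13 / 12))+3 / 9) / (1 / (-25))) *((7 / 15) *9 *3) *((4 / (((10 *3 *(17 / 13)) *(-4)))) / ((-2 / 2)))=-1309763 / 506600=-2.59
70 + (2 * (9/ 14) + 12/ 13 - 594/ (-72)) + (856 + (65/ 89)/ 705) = 4277594911/ 4567836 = 936.46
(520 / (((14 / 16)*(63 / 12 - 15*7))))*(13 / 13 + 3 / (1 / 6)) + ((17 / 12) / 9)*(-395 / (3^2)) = -5720395 / 47628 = -120.11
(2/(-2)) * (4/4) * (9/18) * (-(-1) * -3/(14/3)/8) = 9/224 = 0.04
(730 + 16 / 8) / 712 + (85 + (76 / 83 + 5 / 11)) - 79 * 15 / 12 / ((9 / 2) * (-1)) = 79963769 / 731313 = 109.34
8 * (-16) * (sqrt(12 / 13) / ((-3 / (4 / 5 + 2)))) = 114.78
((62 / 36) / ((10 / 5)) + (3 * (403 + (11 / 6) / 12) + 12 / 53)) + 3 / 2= 4625167 / 3816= 1212.05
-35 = -35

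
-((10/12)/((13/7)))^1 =-35/78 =-0.45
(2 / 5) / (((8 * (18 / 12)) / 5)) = 0.17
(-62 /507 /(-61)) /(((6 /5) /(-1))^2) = 775 /556686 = 0.00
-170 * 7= -1190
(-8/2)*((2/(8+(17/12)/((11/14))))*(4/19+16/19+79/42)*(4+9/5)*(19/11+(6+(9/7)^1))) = -125.15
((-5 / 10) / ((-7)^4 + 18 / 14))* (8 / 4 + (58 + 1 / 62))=-26047 / 2085184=-0.01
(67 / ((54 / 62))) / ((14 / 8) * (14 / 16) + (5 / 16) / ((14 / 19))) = 232624 / 5913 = 39.34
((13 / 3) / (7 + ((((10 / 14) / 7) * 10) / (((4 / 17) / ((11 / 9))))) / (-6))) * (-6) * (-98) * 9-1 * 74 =118960838 / 32369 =3675.15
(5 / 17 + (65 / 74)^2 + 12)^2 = 1479407583481 / 8666120464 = 170.71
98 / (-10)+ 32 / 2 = 31 / 5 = 6.20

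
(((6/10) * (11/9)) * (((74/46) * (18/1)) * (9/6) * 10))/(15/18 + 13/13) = 3996/23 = 173.74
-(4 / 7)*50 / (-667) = 200 / 4669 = 0.04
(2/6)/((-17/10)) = -10/51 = -0.20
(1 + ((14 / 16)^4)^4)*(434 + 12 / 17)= 1162845717400549615 / 2392537302040576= 486.03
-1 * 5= -5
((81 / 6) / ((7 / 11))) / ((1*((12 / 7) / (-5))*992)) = -495 / 7936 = -0.06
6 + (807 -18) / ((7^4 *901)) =12980595 / 2163301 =6.00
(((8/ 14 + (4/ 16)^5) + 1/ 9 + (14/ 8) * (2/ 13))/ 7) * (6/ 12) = 799027/ 11741184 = 0.07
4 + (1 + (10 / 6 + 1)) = 23 / 3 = 7.67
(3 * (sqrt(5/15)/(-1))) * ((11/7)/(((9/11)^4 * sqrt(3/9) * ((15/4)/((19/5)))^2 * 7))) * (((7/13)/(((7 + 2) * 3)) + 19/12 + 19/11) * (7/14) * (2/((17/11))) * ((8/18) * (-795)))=2535958317298736/2158115470875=1175.08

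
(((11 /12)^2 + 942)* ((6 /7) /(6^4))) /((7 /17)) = 2308073 /1524096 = 1.51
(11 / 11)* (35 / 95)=7 / 19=0.37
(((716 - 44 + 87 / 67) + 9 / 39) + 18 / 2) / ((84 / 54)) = 5350347 / 12194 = 438.77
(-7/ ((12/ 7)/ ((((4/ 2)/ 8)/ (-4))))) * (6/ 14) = 7/ 64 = 0.11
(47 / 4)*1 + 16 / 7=393 / 28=14.04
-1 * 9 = -9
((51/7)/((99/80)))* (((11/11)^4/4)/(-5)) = -68/231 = -0.29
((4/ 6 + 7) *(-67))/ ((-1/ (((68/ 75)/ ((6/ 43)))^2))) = 21687.58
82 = 82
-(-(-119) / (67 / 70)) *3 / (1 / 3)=-74970 / 67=-1118.96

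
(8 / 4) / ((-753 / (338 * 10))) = -6760 / 753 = -8.98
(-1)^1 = -1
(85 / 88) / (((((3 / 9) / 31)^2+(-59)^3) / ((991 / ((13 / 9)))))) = -1311387327 / 406422695536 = -0.00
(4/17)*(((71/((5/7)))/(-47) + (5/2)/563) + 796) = 420142226/2249185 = 186.80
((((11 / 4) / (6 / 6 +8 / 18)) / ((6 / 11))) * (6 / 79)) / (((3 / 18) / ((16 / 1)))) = 26136 / 1027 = 25.45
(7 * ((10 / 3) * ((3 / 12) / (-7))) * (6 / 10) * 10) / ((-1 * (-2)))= -2.50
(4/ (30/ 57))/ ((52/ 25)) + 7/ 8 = 471/ 104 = 4.53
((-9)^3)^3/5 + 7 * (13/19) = -7360988836/95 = -77484093.01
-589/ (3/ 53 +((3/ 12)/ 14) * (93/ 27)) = -4986.80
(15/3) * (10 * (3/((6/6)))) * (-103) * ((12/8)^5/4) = -1877175/64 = -29330.86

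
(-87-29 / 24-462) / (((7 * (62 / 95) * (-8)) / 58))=36379775 / 41664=873.17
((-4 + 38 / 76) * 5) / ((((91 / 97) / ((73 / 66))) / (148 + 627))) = -27438875 / 1716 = -15990.02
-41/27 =-1.52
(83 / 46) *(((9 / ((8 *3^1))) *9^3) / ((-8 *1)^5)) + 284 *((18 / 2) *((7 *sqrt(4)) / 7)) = 61643504367 / 12058624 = 5111.98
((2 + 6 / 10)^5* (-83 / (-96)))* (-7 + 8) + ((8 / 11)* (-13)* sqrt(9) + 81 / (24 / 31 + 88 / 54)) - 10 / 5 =176044151027 / 1659900000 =106.06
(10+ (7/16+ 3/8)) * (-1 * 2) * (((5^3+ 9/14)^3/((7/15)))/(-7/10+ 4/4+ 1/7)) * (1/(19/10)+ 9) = -12781548130719525/6464864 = -1977079197.76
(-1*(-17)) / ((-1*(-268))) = 17 / 268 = 0.06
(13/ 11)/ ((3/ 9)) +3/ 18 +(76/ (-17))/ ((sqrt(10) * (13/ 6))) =245/ 66 - 228 * sqrt(10)/ 1105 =3.06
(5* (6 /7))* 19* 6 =3420 /7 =488.57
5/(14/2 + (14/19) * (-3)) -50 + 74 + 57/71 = 166996/6461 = 25.85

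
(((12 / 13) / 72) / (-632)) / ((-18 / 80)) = 0.00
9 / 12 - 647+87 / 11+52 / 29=-812235 / 1276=-636.55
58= 58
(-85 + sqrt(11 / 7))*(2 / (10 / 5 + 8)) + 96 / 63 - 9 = -24.23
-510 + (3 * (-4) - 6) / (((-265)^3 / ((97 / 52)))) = -246763626627 / 483850250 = -510.00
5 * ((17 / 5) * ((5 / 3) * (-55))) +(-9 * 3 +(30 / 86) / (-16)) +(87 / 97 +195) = -1389.46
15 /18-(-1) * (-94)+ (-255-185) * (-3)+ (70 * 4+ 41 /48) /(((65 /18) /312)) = 764779 /30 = 25492.63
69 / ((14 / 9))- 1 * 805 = -760.64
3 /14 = 0.21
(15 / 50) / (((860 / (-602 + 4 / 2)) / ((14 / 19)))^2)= 52920 / 667489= 0.08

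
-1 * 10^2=-100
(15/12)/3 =5/12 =0.42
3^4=81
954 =954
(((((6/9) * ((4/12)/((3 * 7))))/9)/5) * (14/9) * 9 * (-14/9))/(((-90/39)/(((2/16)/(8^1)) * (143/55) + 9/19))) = 284557/249318000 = 0.00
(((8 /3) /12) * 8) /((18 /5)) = 0.49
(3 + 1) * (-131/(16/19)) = -2489/4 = -622.25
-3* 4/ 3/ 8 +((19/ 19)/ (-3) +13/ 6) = 1.33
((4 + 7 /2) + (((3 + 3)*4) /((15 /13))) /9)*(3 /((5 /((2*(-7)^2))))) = 43267 /75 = 576.89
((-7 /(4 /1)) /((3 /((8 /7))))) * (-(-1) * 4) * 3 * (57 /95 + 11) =-464 /5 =-92.80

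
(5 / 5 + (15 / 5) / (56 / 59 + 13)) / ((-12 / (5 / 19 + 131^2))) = -27172000 / 15637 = -1737.67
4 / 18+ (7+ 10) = 155 / 9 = 17.22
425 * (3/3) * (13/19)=5525/19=290.79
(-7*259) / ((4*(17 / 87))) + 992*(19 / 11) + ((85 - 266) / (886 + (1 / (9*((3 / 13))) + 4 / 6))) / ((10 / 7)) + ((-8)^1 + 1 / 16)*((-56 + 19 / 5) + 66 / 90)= -781537219 / 3952245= -197.75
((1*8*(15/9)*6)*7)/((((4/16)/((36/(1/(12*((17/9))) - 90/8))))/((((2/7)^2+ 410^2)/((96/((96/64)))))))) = -16803284160/889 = -18901332.01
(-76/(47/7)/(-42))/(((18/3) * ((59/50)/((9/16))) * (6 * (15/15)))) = 0.00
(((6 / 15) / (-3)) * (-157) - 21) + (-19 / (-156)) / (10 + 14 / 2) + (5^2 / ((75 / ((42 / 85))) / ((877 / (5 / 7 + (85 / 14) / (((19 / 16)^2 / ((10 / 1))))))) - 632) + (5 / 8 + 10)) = 138663758342741 / 13174126993560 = 10.53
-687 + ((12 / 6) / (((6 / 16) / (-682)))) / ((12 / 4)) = -17095 / 9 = -1899.44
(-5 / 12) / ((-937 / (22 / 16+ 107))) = 0.05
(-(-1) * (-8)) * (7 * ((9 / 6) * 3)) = -252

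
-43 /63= -0.68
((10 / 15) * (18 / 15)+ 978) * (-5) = -4894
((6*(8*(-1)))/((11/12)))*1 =-576/11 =-52.36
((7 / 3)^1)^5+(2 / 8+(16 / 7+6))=528673 / 6804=77.70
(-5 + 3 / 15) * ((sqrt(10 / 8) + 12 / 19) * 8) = -96 * sqrt(5) / 5 - 2304 / 95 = -67.19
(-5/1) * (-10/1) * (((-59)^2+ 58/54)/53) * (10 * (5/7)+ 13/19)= 1631177600/63441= 25711.73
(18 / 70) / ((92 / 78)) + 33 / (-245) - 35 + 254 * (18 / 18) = 219.08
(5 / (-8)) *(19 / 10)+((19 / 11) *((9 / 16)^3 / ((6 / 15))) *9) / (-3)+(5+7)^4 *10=18685309547 / 90112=207356.51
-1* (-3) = 3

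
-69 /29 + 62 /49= -1583 /1421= -1.11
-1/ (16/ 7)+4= 57/ 16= 3.56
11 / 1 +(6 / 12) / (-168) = 3695 / 336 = 11.00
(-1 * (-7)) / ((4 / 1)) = 1.75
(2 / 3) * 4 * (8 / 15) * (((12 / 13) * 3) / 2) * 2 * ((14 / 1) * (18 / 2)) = 32256 / 65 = 496.25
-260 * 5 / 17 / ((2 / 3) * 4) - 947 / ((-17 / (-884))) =-1675271 / 34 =-49272.68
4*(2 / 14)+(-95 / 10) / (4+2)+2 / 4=-43 / 84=-0.51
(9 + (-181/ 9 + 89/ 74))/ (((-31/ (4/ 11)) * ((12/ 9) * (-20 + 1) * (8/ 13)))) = -85787/ 11506704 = -0.01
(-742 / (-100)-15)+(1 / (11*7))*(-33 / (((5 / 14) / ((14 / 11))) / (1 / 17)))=-71713 / 9350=-7.67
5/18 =0.28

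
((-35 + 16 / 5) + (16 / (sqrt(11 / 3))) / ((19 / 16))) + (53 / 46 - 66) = -22229 / 230 + 256 *sqrt(33) / 209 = -89.61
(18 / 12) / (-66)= -1 / 44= -0.02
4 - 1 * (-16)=20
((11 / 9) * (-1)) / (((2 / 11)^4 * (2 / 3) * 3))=-161051 / 288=-559.20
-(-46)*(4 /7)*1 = 184 /7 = 26.29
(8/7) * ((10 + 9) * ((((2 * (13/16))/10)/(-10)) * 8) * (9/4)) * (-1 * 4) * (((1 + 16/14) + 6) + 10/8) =584649/2450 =238.63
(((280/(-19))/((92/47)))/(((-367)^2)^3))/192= -1645/102505945420427909088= -0.00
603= 603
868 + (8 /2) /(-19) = 16488 /19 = 867.79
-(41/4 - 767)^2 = -9162729/16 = -572670.56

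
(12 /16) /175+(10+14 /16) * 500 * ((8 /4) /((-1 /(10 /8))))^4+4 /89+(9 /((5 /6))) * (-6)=105829056341 /498400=212337.59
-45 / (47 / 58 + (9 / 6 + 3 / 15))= -6525 / 364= -17.93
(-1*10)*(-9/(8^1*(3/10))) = 75/2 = 37.50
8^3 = 512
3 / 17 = 0.18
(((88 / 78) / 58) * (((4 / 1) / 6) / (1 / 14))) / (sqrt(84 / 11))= 0.07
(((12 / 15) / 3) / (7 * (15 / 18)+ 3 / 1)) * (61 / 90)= 244 / 11925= 0.02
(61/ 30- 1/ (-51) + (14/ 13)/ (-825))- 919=-916.95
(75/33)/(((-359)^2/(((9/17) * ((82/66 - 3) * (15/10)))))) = -0.00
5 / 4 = 1.25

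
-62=-62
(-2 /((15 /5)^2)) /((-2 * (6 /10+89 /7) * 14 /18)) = 0.01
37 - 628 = -591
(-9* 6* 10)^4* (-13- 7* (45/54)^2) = -1518740280000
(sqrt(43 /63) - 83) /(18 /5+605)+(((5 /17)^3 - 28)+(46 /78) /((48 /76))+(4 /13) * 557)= 5 * sqrt(301) /63903+59351720927 /411571836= 144.21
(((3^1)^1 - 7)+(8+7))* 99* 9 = 9801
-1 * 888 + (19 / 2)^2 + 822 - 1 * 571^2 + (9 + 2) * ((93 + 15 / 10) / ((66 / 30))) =-1302177 / 4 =-325544.25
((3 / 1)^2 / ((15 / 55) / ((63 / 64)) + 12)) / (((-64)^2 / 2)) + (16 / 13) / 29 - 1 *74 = -161941441113 / 2189664256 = -73.96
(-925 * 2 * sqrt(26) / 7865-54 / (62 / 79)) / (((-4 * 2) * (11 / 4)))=185 * sqrt(26) / 17303 + 2133 / 682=3.18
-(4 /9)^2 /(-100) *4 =16 /2025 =0.01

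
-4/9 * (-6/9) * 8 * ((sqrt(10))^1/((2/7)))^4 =960400/27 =35570.37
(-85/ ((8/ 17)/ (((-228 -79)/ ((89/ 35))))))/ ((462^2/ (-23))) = -2.35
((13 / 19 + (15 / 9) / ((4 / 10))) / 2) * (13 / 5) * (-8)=-50.45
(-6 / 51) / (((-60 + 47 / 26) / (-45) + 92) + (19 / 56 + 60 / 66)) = -720720 / 579172813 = -0.00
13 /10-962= -960.70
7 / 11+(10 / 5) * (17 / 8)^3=55835 / 2816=19.83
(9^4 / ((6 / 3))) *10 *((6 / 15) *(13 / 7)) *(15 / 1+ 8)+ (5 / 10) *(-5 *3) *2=3923373 / 7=560481.86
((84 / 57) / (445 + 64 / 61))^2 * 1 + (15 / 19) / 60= 287304755 / 21817062436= 0.01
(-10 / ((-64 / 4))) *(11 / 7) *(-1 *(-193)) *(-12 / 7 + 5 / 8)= -647515 / 3136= -206.48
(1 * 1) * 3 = 3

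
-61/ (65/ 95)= -1159/ 13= -89.15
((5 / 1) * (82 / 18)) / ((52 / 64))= 3280 / 117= 28.03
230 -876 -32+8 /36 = -6100 /9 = -677.78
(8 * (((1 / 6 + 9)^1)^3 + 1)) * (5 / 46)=832955 / 1242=670.66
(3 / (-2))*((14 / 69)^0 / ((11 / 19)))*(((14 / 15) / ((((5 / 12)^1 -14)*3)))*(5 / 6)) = 266 / 5379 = 0.05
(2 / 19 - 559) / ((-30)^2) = -10619 / 17100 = -0.62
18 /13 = 1.38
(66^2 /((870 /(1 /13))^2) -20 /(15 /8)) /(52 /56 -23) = 1591839718 /3293839575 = 0.48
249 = 249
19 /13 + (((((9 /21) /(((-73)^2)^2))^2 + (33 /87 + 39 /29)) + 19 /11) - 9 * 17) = -24267781760432149695050 /163875110053152941443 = -148.09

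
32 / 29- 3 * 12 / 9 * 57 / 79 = -1.78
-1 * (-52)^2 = -2704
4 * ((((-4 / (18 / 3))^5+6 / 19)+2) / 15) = 40336 / 69255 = 0.58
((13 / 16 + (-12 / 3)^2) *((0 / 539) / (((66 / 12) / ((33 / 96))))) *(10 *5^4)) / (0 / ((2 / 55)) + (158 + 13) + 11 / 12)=0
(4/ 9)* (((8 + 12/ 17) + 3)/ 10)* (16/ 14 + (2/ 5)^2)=30248/ 44625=0.68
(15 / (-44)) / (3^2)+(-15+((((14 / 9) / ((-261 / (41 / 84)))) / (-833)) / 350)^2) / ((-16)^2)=-4587023655941526431509 / 47547455025023331840000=-0.10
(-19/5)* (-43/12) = 817/60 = 13.62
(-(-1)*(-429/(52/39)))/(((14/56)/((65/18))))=-9295/2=-4647.50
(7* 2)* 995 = 13930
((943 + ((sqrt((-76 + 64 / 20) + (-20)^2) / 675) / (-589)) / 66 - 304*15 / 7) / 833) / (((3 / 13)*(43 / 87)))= 769457 / 250733 - 377*sqrt(2045) / 2349721922625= 3.07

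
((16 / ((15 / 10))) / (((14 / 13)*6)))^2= 10816 / 3969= 2.73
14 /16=7 /8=0.88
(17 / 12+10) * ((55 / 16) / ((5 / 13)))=19591 / 192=102.04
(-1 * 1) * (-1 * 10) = 10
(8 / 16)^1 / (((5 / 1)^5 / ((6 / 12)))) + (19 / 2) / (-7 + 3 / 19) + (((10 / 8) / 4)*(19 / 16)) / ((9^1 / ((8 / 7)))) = -109849073 / 81900000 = -1.34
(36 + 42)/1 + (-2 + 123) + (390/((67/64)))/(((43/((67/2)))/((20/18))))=67271/129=521.48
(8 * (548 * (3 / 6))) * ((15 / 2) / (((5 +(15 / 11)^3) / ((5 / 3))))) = 3646940 / 1003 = 3636.03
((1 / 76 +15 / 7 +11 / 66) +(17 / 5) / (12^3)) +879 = 1012747781 / 1149120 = 881.32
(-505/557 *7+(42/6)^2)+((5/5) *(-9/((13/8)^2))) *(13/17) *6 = 3325526/123097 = 27.02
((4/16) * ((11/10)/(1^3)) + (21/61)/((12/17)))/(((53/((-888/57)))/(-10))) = 137714/61427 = 2.24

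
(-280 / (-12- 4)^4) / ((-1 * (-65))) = -7 / 106496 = -0.00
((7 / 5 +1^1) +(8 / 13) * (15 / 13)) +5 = 6853 / 845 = 8.11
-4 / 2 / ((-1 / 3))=6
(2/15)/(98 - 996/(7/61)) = -0.00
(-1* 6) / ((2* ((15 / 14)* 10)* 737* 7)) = -1 / 18425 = -0.00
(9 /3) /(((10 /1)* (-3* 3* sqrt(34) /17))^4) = 289 /87480000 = 0.00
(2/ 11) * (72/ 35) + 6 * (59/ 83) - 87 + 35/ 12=-30463691/ 383460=-79.44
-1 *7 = -7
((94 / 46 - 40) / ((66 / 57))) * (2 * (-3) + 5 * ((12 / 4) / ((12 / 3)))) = 149283 / 2024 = 73.76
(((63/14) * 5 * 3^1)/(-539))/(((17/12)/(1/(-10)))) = 81/9163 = 0.01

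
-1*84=-84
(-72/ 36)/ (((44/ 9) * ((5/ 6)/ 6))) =-162/ 55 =-2.95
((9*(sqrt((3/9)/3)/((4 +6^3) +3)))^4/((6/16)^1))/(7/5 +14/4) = 2160/121175698609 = 0.00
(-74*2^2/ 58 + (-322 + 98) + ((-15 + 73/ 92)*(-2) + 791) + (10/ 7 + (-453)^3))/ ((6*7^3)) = -868051938175/ 19217604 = -45169.62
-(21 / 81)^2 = -49 / 729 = -0.07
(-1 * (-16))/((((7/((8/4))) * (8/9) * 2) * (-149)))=-18/1043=-0.02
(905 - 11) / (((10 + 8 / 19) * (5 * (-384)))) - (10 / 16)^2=-27581 / 63360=-0.44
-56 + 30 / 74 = -2057 / 37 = -55.59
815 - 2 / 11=8963 / 11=814.82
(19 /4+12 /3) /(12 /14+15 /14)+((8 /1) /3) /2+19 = 1343 /54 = 24.87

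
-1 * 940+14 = -926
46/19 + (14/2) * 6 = 844/19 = 44.42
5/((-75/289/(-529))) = 152881/15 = 10192.07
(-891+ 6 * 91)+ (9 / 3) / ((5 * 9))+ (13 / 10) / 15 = -51727 / 150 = -344.85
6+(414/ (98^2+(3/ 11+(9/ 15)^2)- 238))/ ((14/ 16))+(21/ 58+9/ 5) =894644997/ 108935890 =8.21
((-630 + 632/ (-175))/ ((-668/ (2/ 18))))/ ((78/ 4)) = 55441/ 10257975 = 0.01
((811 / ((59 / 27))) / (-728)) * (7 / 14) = -21897 / 85904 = -0.25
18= 18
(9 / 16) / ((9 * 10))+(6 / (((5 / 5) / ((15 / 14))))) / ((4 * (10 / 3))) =547 / 1120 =0.49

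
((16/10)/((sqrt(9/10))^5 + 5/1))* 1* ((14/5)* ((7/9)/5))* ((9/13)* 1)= 3136000/31732363- 762048* sqrt(10)/158661815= 0.08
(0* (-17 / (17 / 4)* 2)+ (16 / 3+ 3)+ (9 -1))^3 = 117649 / 27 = 4357.37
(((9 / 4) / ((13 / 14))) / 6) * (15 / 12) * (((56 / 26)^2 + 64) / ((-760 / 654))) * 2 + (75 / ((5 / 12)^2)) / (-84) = -37855521 / 584402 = -64.78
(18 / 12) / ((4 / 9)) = 27 / 8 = 3.38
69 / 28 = 2.46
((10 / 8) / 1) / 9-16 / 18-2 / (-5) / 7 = -97 / 140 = -0.69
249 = 249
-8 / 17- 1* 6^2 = -620 / 17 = -36.47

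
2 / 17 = 0.12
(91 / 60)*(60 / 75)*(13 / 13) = 91 / 75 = 1.21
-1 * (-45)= 45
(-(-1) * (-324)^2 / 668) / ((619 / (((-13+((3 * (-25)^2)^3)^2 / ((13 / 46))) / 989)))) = 52456038951873779292439764 / 1329066661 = 39468328031346035.92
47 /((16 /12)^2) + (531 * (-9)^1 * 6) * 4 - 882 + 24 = -1848441 /16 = -115527.56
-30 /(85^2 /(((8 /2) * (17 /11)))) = -24 /935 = -0.03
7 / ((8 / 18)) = 63 / 4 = 15.75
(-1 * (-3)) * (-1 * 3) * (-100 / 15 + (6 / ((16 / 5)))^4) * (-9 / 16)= 1888785 / 65536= 28.82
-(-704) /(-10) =-352 /5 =-70.40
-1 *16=-16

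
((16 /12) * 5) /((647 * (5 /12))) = 16 /647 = 0.02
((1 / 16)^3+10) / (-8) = -40961 / 32768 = -1.25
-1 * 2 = -2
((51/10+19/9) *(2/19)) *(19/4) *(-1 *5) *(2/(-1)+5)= -649/12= -54.08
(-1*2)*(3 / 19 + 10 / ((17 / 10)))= -3902 / 323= -12.08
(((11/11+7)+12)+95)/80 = 23/16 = 1.44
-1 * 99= -99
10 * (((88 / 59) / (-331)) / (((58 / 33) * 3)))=-4840 / 566341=-0.01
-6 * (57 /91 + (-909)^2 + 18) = -451159596 /91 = -4957797.76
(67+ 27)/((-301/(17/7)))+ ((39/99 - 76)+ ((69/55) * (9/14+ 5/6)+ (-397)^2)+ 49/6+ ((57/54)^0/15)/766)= 6992366075341/44383955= 157542.65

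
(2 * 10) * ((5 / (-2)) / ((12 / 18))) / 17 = -75 / 17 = -4.41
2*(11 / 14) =11 / 7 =1.57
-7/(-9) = 7/9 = 0.78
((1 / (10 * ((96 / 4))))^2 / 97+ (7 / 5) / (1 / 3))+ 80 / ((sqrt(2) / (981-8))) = 23466241 / 5587200+ 38920 * sqrt(2) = 55045.39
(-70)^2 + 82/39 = 191182/39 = 4902.10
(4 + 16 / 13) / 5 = 68 / 65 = 1.05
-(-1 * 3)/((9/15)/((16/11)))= 80/11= 7.27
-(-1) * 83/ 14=83/ 14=5.93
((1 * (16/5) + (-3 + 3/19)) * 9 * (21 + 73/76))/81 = 28373/32490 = 0.87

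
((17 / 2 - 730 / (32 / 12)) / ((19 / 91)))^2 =1613936.22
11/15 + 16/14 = 197/105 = 1.88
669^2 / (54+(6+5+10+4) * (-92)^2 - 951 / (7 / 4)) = 2.12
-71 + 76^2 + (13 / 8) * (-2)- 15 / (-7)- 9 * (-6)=161221 / 28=5757.89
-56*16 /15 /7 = -128 /15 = -8.53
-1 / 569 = -0.00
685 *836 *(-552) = -316108320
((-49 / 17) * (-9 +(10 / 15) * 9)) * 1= 147 / 17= 8.65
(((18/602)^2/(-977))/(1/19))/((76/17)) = -1377/354068708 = -0.00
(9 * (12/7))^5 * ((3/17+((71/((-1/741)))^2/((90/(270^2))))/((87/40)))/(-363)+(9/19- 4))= -47290827614959181804046336/19049171449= -2482566117984189.17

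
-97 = -97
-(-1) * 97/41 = 97/41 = 2.37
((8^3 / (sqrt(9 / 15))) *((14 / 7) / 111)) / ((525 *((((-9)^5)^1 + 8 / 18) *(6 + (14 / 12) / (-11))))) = -22528 *sqrt(15) / 1338570229675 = -0.00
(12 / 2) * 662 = 3972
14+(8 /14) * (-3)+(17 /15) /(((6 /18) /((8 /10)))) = 2626 /175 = 15.01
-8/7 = -1.14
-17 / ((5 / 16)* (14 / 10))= -272 / 7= -38.86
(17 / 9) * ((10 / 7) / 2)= 85 / 63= 1.35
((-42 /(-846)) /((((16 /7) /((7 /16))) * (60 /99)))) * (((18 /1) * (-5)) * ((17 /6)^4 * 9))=-315124733 /385024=-818.45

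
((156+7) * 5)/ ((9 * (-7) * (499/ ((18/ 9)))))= -1630/ 31437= -0.05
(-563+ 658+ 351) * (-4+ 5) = 446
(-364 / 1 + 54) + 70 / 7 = -300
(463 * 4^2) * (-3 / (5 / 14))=-311136 / 5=-62227.20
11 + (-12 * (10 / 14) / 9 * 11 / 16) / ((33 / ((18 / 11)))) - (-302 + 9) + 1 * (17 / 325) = 304.02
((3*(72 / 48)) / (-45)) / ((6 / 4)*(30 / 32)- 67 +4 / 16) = 16 / 10455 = 0.00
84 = 84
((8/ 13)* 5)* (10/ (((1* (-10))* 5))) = -8/ 13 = -0.62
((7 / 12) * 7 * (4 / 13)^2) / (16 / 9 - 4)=-147 / 845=-0.17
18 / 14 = 9 / 7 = 1.29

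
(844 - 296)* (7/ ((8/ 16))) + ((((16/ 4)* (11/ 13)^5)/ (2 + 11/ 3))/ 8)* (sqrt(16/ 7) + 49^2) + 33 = 966306* sqrt(7)/ 44183867 + 98427677563/ 12623962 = 7796.95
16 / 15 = 1.07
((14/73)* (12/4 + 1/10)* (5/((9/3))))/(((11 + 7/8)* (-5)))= -1736/104025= -0.02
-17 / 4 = -4.25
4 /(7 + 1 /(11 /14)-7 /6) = 264 /469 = 0.56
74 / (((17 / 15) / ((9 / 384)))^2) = 74925 / 2367488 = 0.03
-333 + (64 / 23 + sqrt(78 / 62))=-7595 / 23 + sqrt(1209) / 31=-329.10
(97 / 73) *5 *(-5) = -2425 / 73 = -33.22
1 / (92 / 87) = 87 / 92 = 0.95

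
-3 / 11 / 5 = -3 / 55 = -0.05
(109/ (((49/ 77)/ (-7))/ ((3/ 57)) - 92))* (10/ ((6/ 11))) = -65945/ 3093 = -21.32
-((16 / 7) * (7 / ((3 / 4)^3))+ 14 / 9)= -1066 / 27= -39.48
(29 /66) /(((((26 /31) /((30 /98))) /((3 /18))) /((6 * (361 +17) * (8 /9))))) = 53.89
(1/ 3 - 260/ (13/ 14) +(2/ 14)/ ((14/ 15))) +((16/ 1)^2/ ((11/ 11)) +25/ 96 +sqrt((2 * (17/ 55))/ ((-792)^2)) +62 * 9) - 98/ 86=sqrt(1870)/ 43560 +35977937/ 67424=533.61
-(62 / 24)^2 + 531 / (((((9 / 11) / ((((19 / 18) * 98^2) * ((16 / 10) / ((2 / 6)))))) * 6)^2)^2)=5126112826781115105.27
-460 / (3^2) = -460 / 9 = -51.11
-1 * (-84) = 84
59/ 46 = 1.28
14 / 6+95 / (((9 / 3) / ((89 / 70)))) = 1789 / 42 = 42.60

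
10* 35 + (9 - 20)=339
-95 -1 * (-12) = -83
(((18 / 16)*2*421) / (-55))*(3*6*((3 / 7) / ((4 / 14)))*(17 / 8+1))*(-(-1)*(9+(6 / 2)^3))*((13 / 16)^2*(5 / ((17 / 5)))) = -19450357875 / 382976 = -50787.41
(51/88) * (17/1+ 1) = 459/44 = 10.43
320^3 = 32768000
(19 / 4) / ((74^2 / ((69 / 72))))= 437 / 525696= 0.00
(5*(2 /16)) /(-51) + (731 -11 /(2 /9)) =278047 /408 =681.49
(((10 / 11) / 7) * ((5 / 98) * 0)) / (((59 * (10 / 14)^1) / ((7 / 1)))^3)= 0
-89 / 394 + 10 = 3851 / 394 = 9.77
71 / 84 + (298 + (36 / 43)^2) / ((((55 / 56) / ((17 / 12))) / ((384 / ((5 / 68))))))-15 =96104973648889 / 42711900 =2250074.89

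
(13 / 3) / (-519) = -0.01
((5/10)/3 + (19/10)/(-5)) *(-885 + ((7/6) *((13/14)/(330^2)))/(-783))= 905553594013/4796364375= 188.80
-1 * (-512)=512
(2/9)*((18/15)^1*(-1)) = -4/15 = -0.27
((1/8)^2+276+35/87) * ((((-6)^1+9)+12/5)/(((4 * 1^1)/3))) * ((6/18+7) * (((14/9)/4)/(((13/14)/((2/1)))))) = 165914441/24128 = 6876.43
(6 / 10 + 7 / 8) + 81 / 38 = 2741 / 760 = 3.61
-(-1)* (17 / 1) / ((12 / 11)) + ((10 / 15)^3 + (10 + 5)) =3335 / 108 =30.88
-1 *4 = -4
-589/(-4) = 589/4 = 147.25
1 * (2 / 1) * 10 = 20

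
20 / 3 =6.67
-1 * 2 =-2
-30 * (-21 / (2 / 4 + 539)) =1260 / 1079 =1.17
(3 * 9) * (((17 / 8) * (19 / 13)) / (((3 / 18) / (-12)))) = -78489 / 13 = -6037.62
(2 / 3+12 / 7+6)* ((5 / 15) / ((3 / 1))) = 176 / 189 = 0.93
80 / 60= 4 / 3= 1.33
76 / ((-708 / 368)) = -6992 / 177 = -39.50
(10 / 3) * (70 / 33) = 700 / 99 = 7.07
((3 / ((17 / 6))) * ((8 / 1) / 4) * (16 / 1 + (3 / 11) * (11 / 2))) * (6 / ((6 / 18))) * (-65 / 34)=-368550 / 289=-1275.26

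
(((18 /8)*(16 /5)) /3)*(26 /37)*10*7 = 4368 /37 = 118.05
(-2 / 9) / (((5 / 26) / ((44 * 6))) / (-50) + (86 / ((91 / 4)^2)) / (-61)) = 1778096320 / 21912411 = 81.15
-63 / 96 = -21 / 32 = -0.66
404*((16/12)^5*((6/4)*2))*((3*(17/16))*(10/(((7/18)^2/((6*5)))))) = 1582387200/49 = 32293616.33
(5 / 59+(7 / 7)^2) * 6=384 / 59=6.51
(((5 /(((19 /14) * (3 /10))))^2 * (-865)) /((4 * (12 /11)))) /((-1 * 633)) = 291396875 /6169851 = 47.23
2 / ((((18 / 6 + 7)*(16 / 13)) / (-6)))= -0.98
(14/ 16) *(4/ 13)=0.27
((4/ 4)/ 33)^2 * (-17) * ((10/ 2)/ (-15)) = 17/ 3267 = 0.01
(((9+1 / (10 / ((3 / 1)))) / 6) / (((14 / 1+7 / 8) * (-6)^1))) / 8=-31 / 14280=-0.00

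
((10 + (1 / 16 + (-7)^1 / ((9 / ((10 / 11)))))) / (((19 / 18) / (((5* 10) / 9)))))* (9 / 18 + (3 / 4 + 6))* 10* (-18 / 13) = -53718875 / 10868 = -4942.85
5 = 5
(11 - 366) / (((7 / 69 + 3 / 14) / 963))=-66048318 / 61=-1082759.31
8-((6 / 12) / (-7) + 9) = -13 / 14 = -0.93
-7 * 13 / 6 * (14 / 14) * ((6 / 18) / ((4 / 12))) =-91 / 6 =-15.17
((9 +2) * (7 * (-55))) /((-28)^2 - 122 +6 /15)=-21175 /3312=-6.39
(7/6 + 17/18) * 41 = 779/9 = 86.56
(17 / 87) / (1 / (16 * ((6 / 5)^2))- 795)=-192 / 781115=-0.00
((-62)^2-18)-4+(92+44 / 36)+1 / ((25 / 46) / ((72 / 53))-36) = 4154659151 / 1061163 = 3915.19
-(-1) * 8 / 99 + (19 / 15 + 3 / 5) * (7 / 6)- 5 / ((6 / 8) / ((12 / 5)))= -6802 / 495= -13.74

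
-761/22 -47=-1795/22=-81.59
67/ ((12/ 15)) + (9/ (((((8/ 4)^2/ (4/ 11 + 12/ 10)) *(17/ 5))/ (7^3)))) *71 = 18911867/ 748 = 25283.24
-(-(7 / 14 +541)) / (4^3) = 1083 / 128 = 8.46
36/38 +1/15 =289/285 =1.01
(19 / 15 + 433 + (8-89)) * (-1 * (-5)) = 5299 / 3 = 1766.33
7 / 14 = 1 / 2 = 0.50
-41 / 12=-3.42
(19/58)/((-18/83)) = -1577/1044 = -1.51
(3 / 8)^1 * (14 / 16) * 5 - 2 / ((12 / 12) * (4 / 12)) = -279 / 64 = -4.36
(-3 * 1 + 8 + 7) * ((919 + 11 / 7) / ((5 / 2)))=4418.74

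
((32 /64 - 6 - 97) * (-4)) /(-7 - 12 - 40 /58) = -11890 /571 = -20.82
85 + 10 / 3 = 265 / 3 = 88.33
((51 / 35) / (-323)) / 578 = -3 / 384370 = -0.00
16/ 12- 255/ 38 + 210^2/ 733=4578071/ 83562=54.79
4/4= 1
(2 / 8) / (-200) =-1 / 800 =-0.00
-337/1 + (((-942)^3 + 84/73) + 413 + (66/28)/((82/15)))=-70051496300281/83804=-835896810.42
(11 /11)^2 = 1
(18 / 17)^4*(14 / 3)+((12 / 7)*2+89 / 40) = 269382383 / 23385880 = 11.52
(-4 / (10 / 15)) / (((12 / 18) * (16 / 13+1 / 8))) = -312 / 47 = -6.64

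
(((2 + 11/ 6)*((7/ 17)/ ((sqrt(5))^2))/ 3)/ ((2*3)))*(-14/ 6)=-1127/ 27540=-0.04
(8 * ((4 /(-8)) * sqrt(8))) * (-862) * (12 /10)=41376 * sqrt(2) /5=11702.90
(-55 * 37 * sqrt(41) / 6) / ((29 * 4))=-2035 * sqrt(41) / 696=-18.72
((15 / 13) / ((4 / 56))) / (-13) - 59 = -10181 / 169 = -60.24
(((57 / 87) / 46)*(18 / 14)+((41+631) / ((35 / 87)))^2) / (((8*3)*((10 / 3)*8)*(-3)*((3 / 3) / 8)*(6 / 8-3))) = 72375626203 / 14007000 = 5167.10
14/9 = 1.56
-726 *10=-7260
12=12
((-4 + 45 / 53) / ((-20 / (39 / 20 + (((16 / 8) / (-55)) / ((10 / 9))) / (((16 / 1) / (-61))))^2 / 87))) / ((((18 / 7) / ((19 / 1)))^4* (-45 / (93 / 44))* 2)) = -434997370253653350157 / 105320134656000000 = -4130.24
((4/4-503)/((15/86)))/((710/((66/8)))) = -118723/3550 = -33.44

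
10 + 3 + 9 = 22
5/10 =1/2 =0.50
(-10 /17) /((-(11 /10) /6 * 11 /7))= 4200 /2057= 2.04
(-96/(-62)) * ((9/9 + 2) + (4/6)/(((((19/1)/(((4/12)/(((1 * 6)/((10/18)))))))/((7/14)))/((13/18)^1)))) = 1994804/429381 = 4.65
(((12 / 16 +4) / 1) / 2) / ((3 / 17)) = 323 / 24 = 13.46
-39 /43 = -0.91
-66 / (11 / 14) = -84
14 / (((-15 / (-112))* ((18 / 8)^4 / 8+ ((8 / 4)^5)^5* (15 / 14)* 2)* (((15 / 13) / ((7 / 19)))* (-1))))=-157351936 / 338972049387225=-0.00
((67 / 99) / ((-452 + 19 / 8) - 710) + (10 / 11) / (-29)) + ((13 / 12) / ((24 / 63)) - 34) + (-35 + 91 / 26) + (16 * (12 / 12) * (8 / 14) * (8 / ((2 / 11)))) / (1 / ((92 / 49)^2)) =19416187795845535 / 14324548015008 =1355.45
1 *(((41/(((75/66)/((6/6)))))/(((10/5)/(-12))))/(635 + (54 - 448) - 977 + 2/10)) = 5412/18395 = 0.29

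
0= 0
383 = 383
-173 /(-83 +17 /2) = 346 /149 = 2.32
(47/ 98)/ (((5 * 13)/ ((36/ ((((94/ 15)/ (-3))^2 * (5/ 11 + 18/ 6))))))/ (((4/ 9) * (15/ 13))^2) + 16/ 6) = 0.00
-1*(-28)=28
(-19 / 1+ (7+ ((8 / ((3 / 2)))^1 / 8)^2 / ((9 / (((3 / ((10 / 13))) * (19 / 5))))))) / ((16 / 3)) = -3803 / 1800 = -2.11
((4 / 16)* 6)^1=3 / 2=1.50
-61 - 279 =-340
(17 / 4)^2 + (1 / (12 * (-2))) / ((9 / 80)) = 7643 / 432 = 17.69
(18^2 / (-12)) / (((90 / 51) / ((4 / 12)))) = -51 / 10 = -5.10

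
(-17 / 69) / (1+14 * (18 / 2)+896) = -17 / 70587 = -0.00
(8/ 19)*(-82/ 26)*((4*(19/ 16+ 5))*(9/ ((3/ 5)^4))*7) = -3946250/ 247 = -15976.72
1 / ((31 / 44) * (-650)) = -22 / 10075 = -0.00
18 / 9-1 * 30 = -28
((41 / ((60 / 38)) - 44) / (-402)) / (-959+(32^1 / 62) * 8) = -16771 / 356988060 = -0.00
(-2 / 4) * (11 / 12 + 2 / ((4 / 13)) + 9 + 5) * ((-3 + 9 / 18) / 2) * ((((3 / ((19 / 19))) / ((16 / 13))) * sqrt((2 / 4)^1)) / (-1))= -16705 * sqrt(2) / 1024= -23.07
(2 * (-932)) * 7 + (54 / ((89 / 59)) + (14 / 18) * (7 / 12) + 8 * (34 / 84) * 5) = -874393129 / 67284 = -12995.56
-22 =-22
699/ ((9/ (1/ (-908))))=-233/ 2724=-0.09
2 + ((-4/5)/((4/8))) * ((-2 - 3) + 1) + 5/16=697/80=8.71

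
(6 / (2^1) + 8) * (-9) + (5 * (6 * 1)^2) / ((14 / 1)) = -603 / 7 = -86.14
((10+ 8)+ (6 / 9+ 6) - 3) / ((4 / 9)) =195 / 4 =48.75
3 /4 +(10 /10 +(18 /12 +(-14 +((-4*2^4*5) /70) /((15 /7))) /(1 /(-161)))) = 156043 /60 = 2600.72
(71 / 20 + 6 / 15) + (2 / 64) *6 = 331 / 80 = 4.14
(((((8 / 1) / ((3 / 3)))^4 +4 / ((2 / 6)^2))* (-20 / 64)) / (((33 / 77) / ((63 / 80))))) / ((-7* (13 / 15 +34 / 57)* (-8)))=-2060835 / 71168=-28.96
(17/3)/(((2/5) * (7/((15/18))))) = 425/252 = 1.69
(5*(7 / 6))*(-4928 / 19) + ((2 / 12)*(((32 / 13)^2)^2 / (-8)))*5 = -2469326560 / 1627977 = -1516.81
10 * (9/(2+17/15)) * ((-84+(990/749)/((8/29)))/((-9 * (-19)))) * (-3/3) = 13.30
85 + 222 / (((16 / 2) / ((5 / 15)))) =94.25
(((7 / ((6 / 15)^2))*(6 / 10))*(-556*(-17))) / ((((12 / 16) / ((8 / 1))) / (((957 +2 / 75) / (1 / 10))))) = 25328284949.33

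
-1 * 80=-80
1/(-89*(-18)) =1/1602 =0.00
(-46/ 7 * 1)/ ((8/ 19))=-437/ 28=-15.61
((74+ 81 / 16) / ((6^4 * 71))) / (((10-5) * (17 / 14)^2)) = 12397 / 106370496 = 0.00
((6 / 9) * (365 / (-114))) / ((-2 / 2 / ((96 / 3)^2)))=373760 / 171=2185.73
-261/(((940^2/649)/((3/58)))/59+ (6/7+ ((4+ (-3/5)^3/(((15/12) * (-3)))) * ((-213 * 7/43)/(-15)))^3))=-509227609414581298828125/2482135099948692568056218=-0.21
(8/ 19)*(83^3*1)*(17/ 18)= 227377.29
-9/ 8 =-1.12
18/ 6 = 3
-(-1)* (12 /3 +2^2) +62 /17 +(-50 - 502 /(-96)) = -27029 /816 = -33.12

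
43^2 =1849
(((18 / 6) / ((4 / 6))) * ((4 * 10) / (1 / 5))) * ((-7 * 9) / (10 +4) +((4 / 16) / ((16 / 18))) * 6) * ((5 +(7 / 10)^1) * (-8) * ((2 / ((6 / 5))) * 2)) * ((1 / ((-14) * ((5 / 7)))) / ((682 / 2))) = -38475 / 341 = -112.83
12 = 12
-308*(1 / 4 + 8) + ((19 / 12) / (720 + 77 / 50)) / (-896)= -492826828507 / 193949952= -2541.00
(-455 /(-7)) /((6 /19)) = 205.83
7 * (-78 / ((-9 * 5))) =182 / 15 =12.13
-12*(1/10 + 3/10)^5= -384/3125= -0.12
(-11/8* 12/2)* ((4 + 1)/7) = -165/28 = -5.89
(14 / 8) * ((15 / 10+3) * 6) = 47.25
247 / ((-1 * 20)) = -247 / 20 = -12.35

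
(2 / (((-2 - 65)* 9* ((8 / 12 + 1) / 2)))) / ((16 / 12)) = -1 / 335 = -0.00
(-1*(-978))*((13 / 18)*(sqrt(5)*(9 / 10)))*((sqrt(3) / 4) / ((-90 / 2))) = -2119*sqrt(15) / 600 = -13.68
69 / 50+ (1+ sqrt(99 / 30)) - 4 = -81 / 50+ sqrt(330) / 10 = 0.20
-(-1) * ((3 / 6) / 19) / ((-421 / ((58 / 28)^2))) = -841 / 3135608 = -0.00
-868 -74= -942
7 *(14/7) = 14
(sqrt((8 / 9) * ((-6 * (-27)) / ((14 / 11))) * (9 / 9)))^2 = 792 / 7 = 113.14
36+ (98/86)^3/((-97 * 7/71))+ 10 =353566937/7712179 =45.85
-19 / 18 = -1.06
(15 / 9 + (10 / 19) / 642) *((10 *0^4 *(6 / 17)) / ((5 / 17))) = 0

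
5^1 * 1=5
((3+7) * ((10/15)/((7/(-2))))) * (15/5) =-40/7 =-5.71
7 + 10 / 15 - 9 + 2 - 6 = -16 / 3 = -5.33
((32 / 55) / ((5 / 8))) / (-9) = -256 / 2475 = -0.10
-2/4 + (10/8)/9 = -13/36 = -0.36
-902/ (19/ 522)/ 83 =-470844/ 1577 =-298.57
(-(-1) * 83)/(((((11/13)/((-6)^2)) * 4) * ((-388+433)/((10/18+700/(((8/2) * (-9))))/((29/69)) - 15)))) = -1175.96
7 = 7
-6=-6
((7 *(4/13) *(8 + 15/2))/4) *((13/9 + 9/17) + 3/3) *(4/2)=7595/153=49.64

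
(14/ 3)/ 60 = 7/ 90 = 0.08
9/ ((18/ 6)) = 3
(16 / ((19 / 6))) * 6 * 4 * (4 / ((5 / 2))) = 18432 / 95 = 194.02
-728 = -728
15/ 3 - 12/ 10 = 19/ 5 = 3.80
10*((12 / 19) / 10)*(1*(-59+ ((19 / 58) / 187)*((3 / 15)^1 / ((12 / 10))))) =-3839465 / 103037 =-37.26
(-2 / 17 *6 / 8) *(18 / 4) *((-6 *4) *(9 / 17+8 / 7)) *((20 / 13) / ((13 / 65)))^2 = 322380000 / 341887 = 942.94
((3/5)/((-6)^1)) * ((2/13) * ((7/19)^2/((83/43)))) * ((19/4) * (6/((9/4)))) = -4214/307515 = -0.01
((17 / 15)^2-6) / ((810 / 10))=-1061 / 18225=-0.06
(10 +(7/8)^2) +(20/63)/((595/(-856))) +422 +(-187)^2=16985831225/479808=35401.31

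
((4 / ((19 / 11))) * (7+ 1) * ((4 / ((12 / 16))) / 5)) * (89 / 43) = 501248 / 12255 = 40.90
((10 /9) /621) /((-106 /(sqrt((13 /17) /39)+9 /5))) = -1 /32913 -5 * sqrt(51) /15107067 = -0.00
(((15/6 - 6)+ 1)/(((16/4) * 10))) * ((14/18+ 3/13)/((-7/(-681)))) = -13393/2184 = -6.13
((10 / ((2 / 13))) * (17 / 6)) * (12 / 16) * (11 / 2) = 12155 / 16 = 759.69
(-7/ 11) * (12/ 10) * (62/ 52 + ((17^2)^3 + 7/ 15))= -65895567899/ 3575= -18432326.69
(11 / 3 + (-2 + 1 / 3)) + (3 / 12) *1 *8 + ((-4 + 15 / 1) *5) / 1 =59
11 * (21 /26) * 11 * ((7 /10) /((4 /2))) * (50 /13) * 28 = 622545 /169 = 3683.70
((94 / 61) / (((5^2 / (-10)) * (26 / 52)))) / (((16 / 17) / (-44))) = 17578 / 305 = 57.63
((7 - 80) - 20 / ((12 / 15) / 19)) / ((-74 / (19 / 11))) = 12.79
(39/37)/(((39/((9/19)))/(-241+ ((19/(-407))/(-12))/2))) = -3.09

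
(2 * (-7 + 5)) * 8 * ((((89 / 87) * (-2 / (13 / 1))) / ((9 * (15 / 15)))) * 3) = 5696 / 3393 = 1.68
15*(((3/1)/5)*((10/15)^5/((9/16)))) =512/243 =2.11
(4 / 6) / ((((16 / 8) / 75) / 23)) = 575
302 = 302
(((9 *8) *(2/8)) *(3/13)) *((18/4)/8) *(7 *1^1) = 1701/104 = 16.36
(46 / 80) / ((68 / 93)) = 2139 / 2720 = 0.79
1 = 1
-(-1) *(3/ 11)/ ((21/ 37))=37/ 77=0.48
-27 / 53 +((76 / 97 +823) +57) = 4525489 / 5141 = 880.27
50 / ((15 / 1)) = 10 / 3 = 3.33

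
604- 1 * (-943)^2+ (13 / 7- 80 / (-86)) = -267481306 / 301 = -888642.21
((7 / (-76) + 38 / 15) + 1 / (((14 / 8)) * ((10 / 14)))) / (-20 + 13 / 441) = -108633 / 669332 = -0.16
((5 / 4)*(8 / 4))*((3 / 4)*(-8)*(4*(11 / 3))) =-220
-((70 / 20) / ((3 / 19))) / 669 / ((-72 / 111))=4921 / 96336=0.05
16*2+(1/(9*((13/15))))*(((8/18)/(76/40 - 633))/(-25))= 70885160/2215161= 32.00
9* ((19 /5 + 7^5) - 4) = 756306 /5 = 151261.20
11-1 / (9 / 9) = 10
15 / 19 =0.79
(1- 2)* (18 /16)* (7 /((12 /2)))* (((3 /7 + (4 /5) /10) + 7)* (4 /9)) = -219 /50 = -4.38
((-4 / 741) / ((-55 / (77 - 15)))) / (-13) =-248 / 529815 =-0.00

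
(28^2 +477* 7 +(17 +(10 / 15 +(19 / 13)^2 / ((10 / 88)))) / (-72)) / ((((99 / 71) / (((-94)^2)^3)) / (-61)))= -281019051370396843041416 / 2258685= -124417106134939950.92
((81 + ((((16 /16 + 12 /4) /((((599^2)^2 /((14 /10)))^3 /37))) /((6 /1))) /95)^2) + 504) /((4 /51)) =57459027446824193510713357079470676000256828434691819113535596620661854430696333 /7703573312796942317508075358400626914731936106544906199233865811384192187500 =7458.75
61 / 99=0.62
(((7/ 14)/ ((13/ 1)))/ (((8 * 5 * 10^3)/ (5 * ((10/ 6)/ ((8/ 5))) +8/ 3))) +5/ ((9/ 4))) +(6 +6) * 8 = 7354880567/ 74880000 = 98.22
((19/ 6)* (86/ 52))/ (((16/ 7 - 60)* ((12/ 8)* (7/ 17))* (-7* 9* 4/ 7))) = 13889/ 3403296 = 0.00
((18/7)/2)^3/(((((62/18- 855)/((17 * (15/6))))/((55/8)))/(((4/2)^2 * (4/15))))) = -0.78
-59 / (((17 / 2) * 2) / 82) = -4838 / 17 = -284.59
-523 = -523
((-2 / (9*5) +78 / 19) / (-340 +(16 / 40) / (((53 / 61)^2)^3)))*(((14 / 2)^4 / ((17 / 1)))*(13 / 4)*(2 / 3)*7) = -4203475255014742252 / 163851775210305369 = -25.65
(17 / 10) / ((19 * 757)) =17 / 143830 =0.00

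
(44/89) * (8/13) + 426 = 493234/1157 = 426.30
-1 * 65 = -65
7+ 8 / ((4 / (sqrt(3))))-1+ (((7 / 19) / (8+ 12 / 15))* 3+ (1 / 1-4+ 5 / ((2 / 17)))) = 2* sqrt(3)+ 38143 / 836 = 49.09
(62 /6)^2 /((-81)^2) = 961 /59049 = 0.02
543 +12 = 555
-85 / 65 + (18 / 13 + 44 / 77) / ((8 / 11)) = 503 / 364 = 1.38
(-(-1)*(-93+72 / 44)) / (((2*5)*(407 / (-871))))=175071 / 8954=19.55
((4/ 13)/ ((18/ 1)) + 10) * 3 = 1172/ 39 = 30.05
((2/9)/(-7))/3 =-2/189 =-0.01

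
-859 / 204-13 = -3511 / 204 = -17.21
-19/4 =-4.75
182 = 182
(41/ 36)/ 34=41/ 1224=0.03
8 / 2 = 4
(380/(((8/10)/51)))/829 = 24225/829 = 29.22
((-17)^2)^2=83521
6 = 6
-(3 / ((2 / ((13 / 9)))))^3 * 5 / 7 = -10985 / 1512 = -7.27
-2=-2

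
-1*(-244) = 244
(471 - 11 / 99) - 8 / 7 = 29594 / 63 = 469.75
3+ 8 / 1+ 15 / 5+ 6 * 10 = 74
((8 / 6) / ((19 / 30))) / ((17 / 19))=40 / 17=2.35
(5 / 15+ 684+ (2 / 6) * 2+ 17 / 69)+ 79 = 52733 / 69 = 764.25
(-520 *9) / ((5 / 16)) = -14976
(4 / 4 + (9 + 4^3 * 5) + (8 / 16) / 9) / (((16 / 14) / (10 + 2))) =41587 / 12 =3465.58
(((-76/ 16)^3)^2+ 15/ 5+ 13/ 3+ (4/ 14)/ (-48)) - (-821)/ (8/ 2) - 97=997905005/ 86016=11601.39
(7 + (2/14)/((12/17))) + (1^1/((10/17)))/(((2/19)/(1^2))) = 2452/105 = 23.35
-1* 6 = -6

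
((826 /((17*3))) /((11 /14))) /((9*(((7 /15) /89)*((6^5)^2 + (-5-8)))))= 0.00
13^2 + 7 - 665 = -489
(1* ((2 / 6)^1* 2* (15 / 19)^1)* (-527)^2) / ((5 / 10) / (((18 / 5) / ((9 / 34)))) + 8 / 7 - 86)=-2643980080 / 1534231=-1723.33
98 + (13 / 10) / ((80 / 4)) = 19613 / 200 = 98.06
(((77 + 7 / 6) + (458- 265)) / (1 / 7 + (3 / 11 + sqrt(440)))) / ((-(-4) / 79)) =-9897041 / 1955802 + 762072157 * sqrt(110) / 31292832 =250.36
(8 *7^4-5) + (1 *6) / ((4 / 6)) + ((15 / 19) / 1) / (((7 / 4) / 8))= 2555676 / 133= 19215.61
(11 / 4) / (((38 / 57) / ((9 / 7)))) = 297 / 56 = 5.30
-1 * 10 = -10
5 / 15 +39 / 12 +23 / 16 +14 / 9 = 947 / 144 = 6.58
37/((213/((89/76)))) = 3293/16188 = 0.20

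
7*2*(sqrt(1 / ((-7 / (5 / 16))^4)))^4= 390625 / 1768545125924864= 0.00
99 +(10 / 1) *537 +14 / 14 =5470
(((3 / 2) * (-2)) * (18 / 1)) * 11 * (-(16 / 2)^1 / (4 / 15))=17820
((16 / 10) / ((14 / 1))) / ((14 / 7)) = 0.06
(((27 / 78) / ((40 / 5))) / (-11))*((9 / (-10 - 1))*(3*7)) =1701 / 25168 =0.07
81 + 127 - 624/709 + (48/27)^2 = 12076192/57429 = 210.28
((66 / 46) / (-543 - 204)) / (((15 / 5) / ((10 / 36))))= -55 / 309258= -0.00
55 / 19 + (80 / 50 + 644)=61607 / 95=648.49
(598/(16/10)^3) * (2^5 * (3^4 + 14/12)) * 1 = 18425875/48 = 383872.40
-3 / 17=-0.18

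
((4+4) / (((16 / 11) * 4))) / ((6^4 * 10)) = 0.00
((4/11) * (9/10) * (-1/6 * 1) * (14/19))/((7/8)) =-48/1045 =-0.05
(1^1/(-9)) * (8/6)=-4/27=-0.15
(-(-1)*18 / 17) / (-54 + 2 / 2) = -18 / 901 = -0.02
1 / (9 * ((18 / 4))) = 2 / 81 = 0.02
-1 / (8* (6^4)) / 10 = -1 / 103680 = -0.00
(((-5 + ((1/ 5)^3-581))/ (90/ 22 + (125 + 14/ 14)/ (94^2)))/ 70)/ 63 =-1779877451/ 54988014375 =-0.03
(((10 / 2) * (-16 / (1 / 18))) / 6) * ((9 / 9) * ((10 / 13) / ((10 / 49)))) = -11760 / 13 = -904.62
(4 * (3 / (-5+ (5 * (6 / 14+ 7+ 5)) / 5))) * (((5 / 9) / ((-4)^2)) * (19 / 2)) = 665 / 1248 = 0.53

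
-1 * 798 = -798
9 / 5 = 1.80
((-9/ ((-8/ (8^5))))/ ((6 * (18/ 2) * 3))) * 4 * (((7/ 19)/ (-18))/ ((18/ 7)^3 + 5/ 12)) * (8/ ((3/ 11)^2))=-38079168512/ 331034283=-115.03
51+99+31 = 181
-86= -86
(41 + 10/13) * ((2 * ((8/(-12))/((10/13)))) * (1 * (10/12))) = -181/3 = -60.33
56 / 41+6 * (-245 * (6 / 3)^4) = -964264 / 41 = -23518.63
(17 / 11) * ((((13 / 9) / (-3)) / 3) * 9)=-221 / 99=-2.23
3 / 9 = 1 / 3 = 0.33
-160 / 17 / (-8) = 20 / 17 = 1.18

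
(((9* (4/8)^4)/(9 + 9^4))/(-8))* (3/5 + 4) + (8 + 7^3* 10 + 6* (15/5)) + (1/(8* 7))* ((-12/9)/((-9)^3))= 24718572630293/7152364800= 3456.00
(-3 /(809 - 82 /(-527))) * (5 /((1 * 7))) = -0.00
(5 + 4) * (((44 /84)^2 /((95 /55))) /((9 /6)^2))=5324 /8379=0.64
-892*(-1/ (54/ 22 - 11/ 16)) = 156992/ 311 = 504.80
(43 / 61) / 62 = 43 / 3782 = 0.01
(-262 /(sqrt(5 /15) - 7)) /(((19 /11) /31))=44671* sqrt(3) /1387 + 938091 /1387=732.13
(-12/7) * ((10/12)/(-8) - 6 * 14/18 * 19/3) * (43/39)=183653/3276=56.06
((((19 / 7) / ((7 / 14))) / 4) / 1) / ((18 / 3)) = 19 / 84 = 0.23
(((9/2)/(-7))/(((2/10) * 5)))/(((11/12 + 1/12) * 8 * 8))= -9/896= -0.01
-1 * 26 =-26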